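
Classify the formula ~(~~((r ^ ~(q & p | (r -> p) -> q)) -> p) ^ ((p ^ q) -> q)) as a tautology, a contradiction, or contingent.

p  q  r     (q & p)  (r -> p)  ((q & p) | (r -> p))  (((q & p) | (r -> p)) -> q)  ~(((q & p) | (r -> p)) -> q)  (p ^ q)  ((p ^ q) -> q)  φ
T  T  T        T        T               T                         T                            F                   F           T         T
T  T  F        T        T               T                         T                            F                   F           T         T
T  F  T        F        T               T                         F                            T                   T           F         F
T  F  F        F        T               T                         F                            T                   T           F         F
F  T  T        F        F               F                         T                            F                   T           T         F
F  T  F        F        T               T                         T                            F                   T           T         T
F  F  T        F        F               F                         T                            F                   F           T         F
F  F  F        F        T               T                         F                            T                   F           T         F
3 of 8 rows are T, so the formula is contingent.

contingent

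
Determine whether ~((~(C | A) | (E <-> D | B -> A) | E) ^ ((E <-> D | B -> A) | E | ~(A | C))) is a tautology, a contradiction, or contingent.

A | B | C | D | E || φ
T | T | T | T | T || T
T | T | T | T | F || T
T | T | T | F | T || T
T | T | T | F | F || T
T | T | F | T | T || T
T | T | F | T | F || T
T | T | F | F | T || T
T | T | F | F | F || T
T | F | T | T | T || T
T | F | T | T | F || T
T | F | T | F | T || T
T | F | T | F | F || T
T | F | F | T | T || T
T | F | F | T | F || T
T | F | F | F | T || T
T | F | F | F | F || T
F | T | T | T | T || T
F | T | T | T | F || T
F | T | T | F | T || T
F | T | T | F | F || T
F | T | F | T | T || T
F | T | F | T | F || T
F | T | F | F | T || T
F | T | F | F | F || T
F | F | T | T | T || T
F | F | T | T | F || T
F | F | T | F | T || T
F | F | T | F | F || T
F | F | F | T | T || T
F | F | F | T | F || T
F | F | F | F | T || T
F | F | F | F | F || T
Every row is T, so the formula is a tautology.

tautology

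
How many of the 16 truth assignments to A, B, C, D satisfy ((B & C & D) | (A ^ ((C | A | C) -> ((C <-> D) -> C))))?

11

A | B | C | D || φ
T | T | T | T || T
T | T | T | F || F
T | T | F | T || F
T | T | F | F || T
T | F | T | T || F
T | F | T | F || F
T | F | F | T || F
T | F | F | F || T
F | T | T | T || T
F | T | T | F || T
F | T | F | T || T
F | T | F | F || T
F | F | T | T || T
F | F | T | F || T
F | F | F | T || T
F | F | F | F || T
The formula is true on 11 of the 16 rows.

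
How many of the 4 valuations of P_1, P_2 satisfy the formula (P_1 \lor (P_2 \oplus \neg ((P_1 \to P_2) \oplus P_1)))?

P_1  P_2  |  φ
 0    0   |  0
 0    1   |  1
 1    0   |  1
 1    1   |  1
The formula is true on 3 of the 4 rows.

3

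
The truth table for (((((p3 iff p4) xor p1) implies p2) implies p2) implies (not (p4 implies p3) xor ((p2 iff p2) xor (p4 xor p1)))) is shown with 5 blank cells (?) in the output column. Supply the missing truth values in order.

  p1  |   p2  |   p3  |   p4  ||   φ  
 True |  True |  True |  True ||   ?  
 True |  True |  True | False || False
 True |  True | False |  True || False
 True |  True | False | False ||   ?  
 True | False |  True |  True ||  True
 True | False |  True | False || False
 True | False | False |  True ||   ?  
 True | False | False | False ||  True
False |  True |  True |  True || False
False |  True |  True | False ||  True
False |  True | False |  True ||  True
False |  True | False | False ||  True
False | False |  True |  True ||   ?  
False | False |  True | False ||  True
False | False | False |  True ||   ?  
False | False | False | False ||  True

Row p1=True, p2=True, p3=True, p4=True: ((((p3 iff p4) xor p1) implies p2) implies p2) = True, (not (p4 implies p3) xor ((p2 iff p2) xor (p4 xor p1))) = True, so the formula = True.
Row p1=True, p2=True, p3=False, p4=False: ((((p3 iff p4) xor p1) implies p2) implies p2) = True, (not (p4 implies p3) xor ((p2 iff p2) xor (p4 xor p1))) = False, so the formula = False.
Row p1=True, p2=False, p3=False, p4=True: ((((p3 iff p4) xor p1) implies p2) implies p2) = True, (not (p4 implies p3) xor ((p2 iff p2) xor (p4 xor p1))) = False, so the formula = False.
Row p1=False, p2=False, p3=True, p4=True: ((((p3 iff p4) xor p1) implies p2) implies p2) = True, (not (p4 implies p3) xor ((p2 iff p2) xor (p4 xor p1))) = False, so the formula = False.
Row p1=False, p2=False, p3=False, p4=True: ((((p3 iff p4) xor p1) implies p2) implies p2) = False, (not (p4 implies p3) xor ((p2 iff p2) xor (p4 xor p1))) = True, so the formula = True.

True, False, False, False, True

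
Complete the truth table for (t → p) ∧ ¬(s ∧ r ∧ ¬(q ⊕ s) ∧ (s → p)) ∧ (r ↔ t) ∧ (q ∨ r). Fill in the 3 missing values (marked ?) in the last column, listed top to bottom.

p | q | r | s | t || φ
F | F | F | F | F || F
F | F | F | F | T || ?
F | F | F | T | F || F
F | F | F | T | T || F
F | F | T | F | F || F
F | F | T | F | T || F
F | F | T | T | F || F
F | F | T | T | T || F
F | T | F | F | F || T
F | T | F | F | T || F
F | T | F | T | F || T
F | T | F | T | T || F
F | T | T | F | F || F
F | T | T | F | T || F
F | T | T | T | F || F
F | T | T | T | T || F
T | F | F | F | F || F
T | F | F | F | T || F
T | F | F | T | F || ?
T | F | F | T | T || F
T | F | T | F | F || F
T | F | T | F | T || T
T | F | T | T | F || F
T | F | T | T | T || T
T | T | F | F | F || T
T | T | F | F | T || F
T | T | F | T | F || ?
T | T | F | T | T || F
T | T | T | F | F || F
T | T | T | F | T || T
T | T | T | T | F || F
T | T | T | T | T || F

Row p=F, q=F, r=F, s=F, t=T: (t → p) = F, ¬(s ∧ r ∧ ¬(q ⊕ s) ∧ (s → p)) = T, (r ↔ t) = F, (q ∨ r) = F, so the formula = F.
Row p=T, q=F, r=F, s=T, t=F: (t → p) = T, ¬(s ∧ r ∧ ¬(q ⊕ s) ∧ (s → p)) = T, (r ↔ t) = T, (q ∨ r) = F, so the formula = F.
Row p=T, q=T, r=F, s=T, t=F: (t → p) = T, ¬(s ∧ r ∧ ¬(q ⊕ s) ∧ (s → p)) = T, (r ↔ t) = T, (q ∨ r) = T, so the formula = T.

F, F, T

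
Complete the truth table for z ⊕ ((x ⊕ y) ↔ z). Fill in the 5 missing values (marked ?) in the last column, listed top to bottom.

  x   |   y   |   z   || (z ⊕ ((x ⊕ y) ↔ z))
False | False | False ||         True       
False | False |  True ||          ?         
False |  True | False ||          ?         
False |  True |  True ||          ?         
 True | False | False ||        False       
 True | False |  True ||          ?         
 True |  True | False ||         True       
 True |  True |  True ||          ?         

True, False, False, False, True

Row x=False, y=False, z=True: ((x ⊕ y) ↔ z) = False, so (z ⊕ ((x ⊕ y) ↔ z)) = True.
Row x=False, y=True, z=False: ((x ⊕ y) ↔ z) = False, so (z ⊕ ((x ⊕ y) ↔ z)) = False.
Row x=False, y=True, z=True: ((x ⊕ y) ↔ z) = True, so (z ⊕ ((x ⊕ y) ↔ z)) = False.
Row x=True, y=False, z=True: ((x ⊕ y) ↔ z) = True, so (z ⊕ ((x ⊕ y) ↔ z)) = False.
Row x=True, y=True, z=True: ((x ⊕ y) ↔ z) = False, so (z ⊕ ((x ⊕ y) ↔ z)) = True.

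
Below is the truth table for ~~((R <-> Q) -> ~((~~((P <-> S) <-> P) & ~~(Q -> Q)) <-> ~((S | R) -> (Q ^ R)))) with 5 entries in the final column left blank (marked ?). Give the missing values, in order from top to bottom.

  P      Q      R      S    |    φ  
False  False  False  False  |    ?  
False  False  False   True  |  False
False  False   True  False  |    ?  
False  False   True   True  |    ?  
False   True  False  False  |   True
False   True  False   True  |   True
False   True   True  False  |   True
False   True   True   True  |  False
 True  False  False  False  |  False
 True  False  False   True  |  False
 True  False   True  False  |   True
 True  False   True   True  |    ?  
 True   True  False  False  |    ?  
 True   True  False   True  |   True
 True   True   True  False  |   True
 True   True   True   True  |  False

False, True, True, True, True

Row P=False, Q=False, R=False, S=False: ((R <-> Q) -> ~((~~((P <-> S) <-> P) & ~~(Q -> Q)) <-> ~((S | R) -> (Q ^ R)))) = False, ~((R <-> Q) -> ~((~~((P <-> S) <-> P) & ~~(Q -> Q)) <-> ~((S | R) -> (Q ^ R)))) = True, so the formula = False.
Row P=False, Q=False, R=True, S=False: ((R <-> Q) -> ~((~~((P <-> S) <-> P) & ~~(Q -> Q)) <-> ~((S | R) -> (Q ^ R)))) = True, ~((R <-> Q) -> ~((~~((P <-> S) <-> P) & ~~(Q -> Q)) <-> ~((S | R) -> (Q ^ R)))) = False, so the formula = True.
Row P=False, Q=False, R=True, S=True: ((R <-> Q) -> ~((~~((P <-> S) <-> P) & ~~(Q -> Q)) <-> ~((S | R) -> (Q ^ R)))) = True, ~((R <-> Q) -> ~((~~((P <-> S) <-> P) & ~~(Q -> Q)) <-> ~((S | R) -> (Q ^ R)))) = False, so the formula = True.
Row P=True, Q=False, R=True, S=True: ((R <-> Q) -> ~((~~((P <-> S) <-> P) & ~~(Q -> Q)) <-> ~((S | R) -> (Q ^ R)))) = True, ~((R <-> Q) -> ~((~~((P <-> S) <-> P) & ~~(Q -> Q)) <-> ~((S | R) -> (Q ^ R)))) = False, so the formula = True.
Row P=True, Q=True, R=False, S=False: ((R <-> Q) -> ~((~~((P <-> S) <-> P) & ~~(Q -> Q)) <-> ~((S | R) -> (Q ^ R)))) = True, ~((R <-> Q) -> ~((~~((P <-> S) <-> P) & ~~(Q -> Q)) <-> ~((S | R) -> (Q ^ R)))) = False, so the formula = True.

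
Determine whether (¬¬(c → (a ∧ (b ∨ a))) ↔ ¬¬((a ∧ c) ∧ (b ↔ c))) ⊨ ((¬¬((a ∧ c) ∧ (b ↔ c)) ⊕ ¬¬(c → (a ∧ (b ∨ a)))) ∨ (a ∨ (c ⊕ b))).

no

  a      b      c    |    φ      ψ  
False  False  False  |  False   True
False  False   True  |   True   True
False   True  False  |  False   True
False   True   True  |   True  False
 True  False  False  |  False   True
 True  False   True  |  False   True
 True   True  False  |  False   True
 True   True   True  |   True   True
At a=False, b=True, c=True we have φ true but ψ false, so φ does not entail ψ.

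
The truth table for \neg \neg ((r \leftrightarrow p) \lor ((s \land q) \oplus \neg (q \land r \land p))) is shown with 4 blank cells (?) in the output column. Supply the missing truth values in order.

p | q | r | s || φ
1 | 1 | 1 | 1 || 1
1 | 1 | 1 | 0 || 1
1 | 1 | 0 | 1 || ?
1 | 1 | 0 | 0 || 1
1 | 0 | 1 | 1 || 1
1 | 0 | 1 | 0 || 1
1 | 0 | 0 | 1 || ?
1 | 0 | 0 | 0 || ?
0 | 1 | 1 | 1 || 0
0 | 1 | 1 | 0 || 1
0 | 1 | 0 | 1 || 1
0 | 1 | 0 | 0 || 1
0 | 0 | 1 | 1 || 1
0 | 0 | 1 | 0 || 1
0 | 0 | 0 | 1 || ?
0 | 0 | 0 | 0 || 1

0, 1, 1, 1

Row p=1, q=1, r=0, s=1: ((r \leftrightarrow p) \lor ((s \land q) \oplus \neg (q \land r \land p))) = 0, \neg ((r \leftrightarrow p) \lor ((s \land q) \oplus \neg (q \land r \land p))) = 1, so the formula = 0.
Row p=1, q=0, r=0, s=1: ((r \leftrightarrow p) \lor ((s \land q) \oplus \neg (q \land r \land p))) = 1, \neg ((r \leftrightarrow p) \lor ((s \land q) \oplus \neg (q \land r \land p))) = 0, so the formula = 1.
Row p=1, q=0, r=0, s=0: ((r \leftrightarrow p) \lor ((s \land q) \oplus \neg (q \land r \land p))) = 1, \neg ((r \leftrightarrow p) \lor ((s \land q) \oplus \neg (q \land r \land p))) = 0, so the formula = 1.
Row p=0, q=0, r=0, s=1: ((r \leftrightarrow p) \lor ((s \land q) \oplus \neg (q \land r \land p))) = 1, \neg ((r \leftrightarrow p) \lor ((s \land q) \oplus \neg (q \land r \land p))) = 0, so the formula = 1.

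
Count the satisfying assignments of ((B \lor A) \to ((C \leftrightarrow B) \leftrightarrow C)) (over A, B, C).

6

A | B | C | φ
- | - | - | -
T | T | T | T
T | T | F | T
T | F | T | F
T | F | F | F
F | T | T | T
F | T | F | T
F | F | T | T
F | F | F | T
The formula is true on 6 of the 8 rows.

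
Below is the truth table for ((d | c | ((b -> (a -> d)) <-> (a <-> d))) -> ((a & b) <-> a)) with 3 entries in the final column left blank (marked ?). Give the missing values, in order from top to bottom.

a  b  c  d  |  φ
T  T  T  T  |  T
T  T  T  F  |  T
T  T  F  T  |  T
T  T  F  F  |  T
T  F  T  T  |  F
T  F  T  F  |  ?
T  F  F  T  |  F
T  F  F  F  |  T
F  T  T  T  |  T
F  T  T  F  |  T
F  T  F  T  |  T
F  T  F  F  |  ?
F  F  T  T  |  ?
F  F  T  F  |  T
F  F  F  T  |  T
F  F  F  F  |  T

Row a=T, b=F, c=T, d=F: (d | c | ((b -> (a -> d)) <-> (a <-> d))) = T, ((a & b) <-> a) = F, so the formula = F.
Row a=F, b=T, c=F, d=F: (d | c | ((b -> (a -> d)) <-> (a <-> d))) = T, ((a & b) <-> a) = T, so the formula = T.
Row a=F, b=F, c=T, d=T: (d | c | ((b -> (a -> d)) <-> (a <-> d))) = T, ((a & b) <-> a) = T, so the formula = T.

F, T, T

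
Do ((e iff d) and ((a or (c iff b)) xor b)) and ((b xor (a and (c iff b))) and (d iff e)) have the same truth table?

a | b | c | d | e | φ | ψ
- | - | - | - | - | - | -
T | T | T | T | T | F | F
T | T | T | T | F | F | F
T | T | T | F | T | F | F
T | T | T | F | F | F | F
T | T | F | T | T | F | T
T | T | F | T | F | F | F
T | T | F | F | T | F | F
T | T | F | F | F | F | T
T | F | T | T | T | T | F
T | F | T | T | F | F | F
T | F | T | F | T | F | F
T | F | T | F | F | T | F
T | F | F | T | T | T | T
T | F | F | T | F | F | F
T | F | F | F | T | F | F
T | F | F | F | F | T | T
F | T | T | T | T | F | T
F | T | T | T | F | F | F
F | T | T | F | T | F | F
F | T | T | F | F | F | T
F | T | F | T | T | T | T
F | T | F | T | F | F | F
F | T | F | F | T | F | F
F | T | F | F | F | T | T
F | F | T | T | T | F | F
F | F | T | T | F | F | F
F | F | T | F | T | F | F
F | F | T | F | F | F | F
F | F | F | T | T | T | F
F | F | F | T | F | F | F
F | F | F | F | T | F | F
F | F | F | F | F | T | F
The columns differ at a=T, b=T, c=F, d=T, e=T (φ=F, ψ=T), so they are not equivalent.

not equivalent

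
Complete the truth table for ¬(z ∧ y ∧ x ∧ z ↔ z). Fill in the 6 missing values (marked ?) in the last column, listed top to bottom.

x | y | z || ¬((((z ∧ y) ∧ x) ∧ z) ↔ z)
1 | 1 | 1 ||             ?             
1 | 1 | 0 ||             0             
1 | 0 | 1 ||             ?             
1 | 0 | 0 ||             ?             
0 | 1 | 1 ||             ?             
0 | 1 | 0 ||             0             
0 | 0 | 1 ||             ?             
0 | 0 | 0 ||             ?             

Row x=1, y=1, z=1: (z ∧ y ∧ x ∧ z) = 1, (z ∧ y ∧ x ∧ z ↔ z) = 1, so ¬((((z ∧ y) ∧ x) ∧ z) ↔ z) = 0.
Row x=1, y=0, z=1: (z ∧ y ∧ x ∧ z) = 0, (z ∧ y ∧ x ∧ z ↔ z) = 0, so ¬((((z ∧ y) ∧ x) ∧ z) ↔ z) = 1.
Row x=1, y=0, z=0: (z ∧ y ∧ x ∧ z) = 0, (z ∧ y ∧ x ∧ z ↔ z) = 1, so ¬((((z ∧ y) ∧ x) ∧ z) ↔ z) = 0.
Row x=0, y=1, z=1: (z ∧ y ∧ x ∧ z) = 0, (z ∧ y ∧ x ∧ z ↔ z) = 0, so ¬((((z ∧ y) ∧ x) ∧ z) ↔ z) = 1.
Row x=0, y=0, z=1: (z ∧ y ∧ x ∧ z) = 0, (z ∧ y ∧ x ∧ z ↔ z) = 0, so ¬((((z ∧ y) ∧ x) ∧ z) ↔ z) = 1.
Row x=0, y=0, z=0: (z ∧ y ∧ x ∧ z) = 0, (z ∧ y ∧ x ∧ z ↔ z) = 1, so ¬((((z ∧ y) ∧ x) ∧ z) ↔ z) = 0.

0, 1, 0, 1, 1, 0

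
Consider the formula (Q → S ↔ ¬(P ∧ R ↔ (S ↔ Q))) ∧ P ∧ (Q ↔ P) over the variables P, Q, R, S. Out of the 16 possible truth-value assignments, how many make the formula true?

2

  P   |   Q   |   R   |   S   | (Q → S) | (P ∧ R) | (S ↔ Q) | ((P ∧ R) ↔ (S ↔ Q)) | ¬((P ∧ R) ↔ (S ↔ Q)) | (Q ↔ P) |   φ  
----- | ----- | ----- | ----- | ------- | ------- | ------- | ------------------- | -------------------- | ------- | -----
 True |  True |  True |  True |   True  |   True  |   True  |         True        |        False         |   True  | False
 True |  True |  True | False |  False  |   True  |  False  |        False        |         True         |   True  | False
 True |  True | False |  True |   True  |  False  |   True  |        False        |         True         |   True  |  True
 True |  True | False | False |  False  |  False  |  False  |         True        |        False         |   True  |  True
 True | False |  True |  True |   True  |   True  |  False  |        False        |         True         |  False  | False
 True | False |  True | False |   True  |   True  |   True  |         True        |        False         |  False  | False
 True | False | False |  True |   True  |  False  |  False  |         True        |        False         |  False  | False
 True | False | False | False |   True  |  False  |   True  |        False        |         True         |  False  | False
False |  True |  True |  True |   True  |  False  |   True  |        False        |         True         |  False  | False
False |  True |  True | False |  False  |  False  |  False  |         True        |        False         |  False  | False
False |  True | False |  True |   True  |  False  |   True  |        False        |         True         |  False  | False
False |  True | False | False |  False  |  False  |  False  |         True        |        False         |  False  | False
False | False |  True |  True |   True  |  False  |  False  |         True        |        False         |   True  | False
False | False |  True | False |   True  |  False  |   True  |        False        |         True         |   True  | False
False | False | False |  True |   True  |  False  |  False  |         True        |        False         |   True  | False
False | False | False | False |   True  |  False  |   True  |        False        |         True         |   True  | False
The formula is true on 2 of the 16 rows.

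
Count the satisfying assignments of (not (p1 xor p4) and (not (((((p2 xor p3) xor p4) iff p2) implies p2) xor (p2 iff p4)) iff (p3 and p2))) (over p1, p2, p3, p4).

p1  p2  p3  p4  |  φ
1   1   1   1   |  1
1   1   1   0   |  0
1   1   0   1   |  0
1   1   0   0   |  0
1   0   1   1   |  0
1   0   1   0   |  0
1   0   0   1   |  1
1   0   0   0   |  0
0   1   1   1   |  0
0   1   1   0   |  0
0   1   0   1   |  0
0   1   0   0   |  1
0   0   1   1   |  0
0   0   1   0   |  0
0   0   0   1   |  0
0   0   0   0   |  1
The formula is true on 4 of the 16 rows.

4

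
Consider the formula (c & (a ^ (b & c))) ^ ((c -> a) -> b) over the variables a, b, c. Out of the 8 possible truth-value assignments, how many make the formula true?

5

a  b  c  |  φ
T  T  T  |  T
T  T  F  |  T
T  F  T  |  T
T  F  F  |  F
F  T  T  |  F
F  T  F  |  T
F  F  T  |  T
F  F  F  |  F
The formula is true on 5 of the 8 rows.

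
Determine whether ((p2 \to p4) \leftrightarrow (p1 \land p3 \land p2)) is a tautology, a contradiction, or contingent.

p1  p2  p3  p4  |  (p2 \to p4)  (p1 \land p3 \land p2)  φ
0   0   0   0   |       1                 0             0
0   0   0   1   |       1                 0             0
0   0   1   0   |       1                 0             0
0   0   1   1   |       1                 0             0
0   1   0   0   |       0                 0             1
0   1   0   1   |       1                 0             0
0   1   1   0   |       0                 0             1
0   1   1   1   |       1                 0             0
1   0   0   0   |       1                 0             0
1   0   0   1   |       1                 0             0
1   0   1   0   |       1                 0             0
1   0   1   1   |       1                 0             0
1   1   0   0   |       0                 0             1
1   1   0   1   |       1                 0             0
1   1   1   0   |       0                 1             0
1   1   1   1   |       1                 1             1
4 of 16 rows are 1, so the formula is contingent.

contingent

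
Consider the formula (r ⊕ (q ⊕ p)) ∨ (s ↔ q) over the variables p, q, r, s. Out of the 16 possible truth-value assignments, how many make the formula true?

p | q | r | s || ((r ⊕ (q ⊕ p)) ∨ (s ↔ q))
T | T | T | T ||             T            
T | T | T | F ||             T            
T | T | F | T ||             T            
T | T | F | F ||             F            
T | F | T | T ||             F            
T | F | T | F ||             T            
T | F | F | T ||             T            
T | F | F | F ||             T            
F | T | T | T ||             T            
F | T | T | F ||             F            
F | T | F | T ||             T            
F | T | F | F ||             T            
F | F | T | T ||             T            
F | F | T | F ||             T            
F | F | F | T ||             F            
F | F | F | F ||             T            
The formula is true on 12 of the 16 rows.

12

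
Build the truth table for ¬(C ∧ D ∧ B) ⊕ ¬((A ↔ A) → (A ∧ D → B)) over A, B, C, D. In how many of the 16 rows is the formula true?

  A      B      C      D    |    φ  
 True   True   True   True  |  False
 True   True   True  False  |   True
 True   True  False   True  |   True
 True   True  False  False  |   True
 True  False   True   True  |  False
 True  False   True  False  |   True
 True  False  False   True  |  False
 True  False  False  False  |   True
False   True   True   True  |  False
False   True   True  False  |   True
False   True  False   True  |   True
False   True  False  False  |   True
False  False   True   True  |   True
False  False   True  False  |   True
False  False  False   True  |   True
False  False  False  False  |   True
The formula is true on 12 of the 16 rows.

12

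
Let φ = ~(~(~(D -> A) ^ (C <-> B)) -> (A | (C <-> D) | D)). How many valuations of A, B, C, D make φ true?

1

A  B  C  D     (D -> A)  ~(D -> A)  (C <-> B)  (~(D -> A) ^ (C <-> B))  ~(~(D -> A) ^ (C <-> B))  (C <-> D)  (A | (C <-> D) | D)  φ
1  1  1  1        1          0          1                 1                        0                  1               1           0
1  1  1  0        1          0          1                 1                        0                  0               1           0
1  1  0  1        1          0          0                 0                        1                  0               1           0
1  1  0  0        1          0          0                 0                        1                  1               1           0
1  0  1  1        1          0          0                 0                        1                  1               1           0
1  0  1  0        1          0          0                 0                        1                  0               1           0
1  0  0  1        1          0          1                 1                        0                  0               1           0
1  0  0  0        1          0          1                 1                        0                  1               1           0
0  1  1  1        0          1          1                 0                        1                  1               1           0
0  1  1  0        1          0          1                 1                        0                  0               0           0
0  1  0  1        0          1          0                 1                        0                  0               1           0
0  1  0  0        1          0          0                 0                        1                  1               1           0
0  0  1  1        0          1          0                 1                        0                  1               1           0
0  0  1  0        1          0          0                 0                        1                  0               0           1
0  0  0  1        0          1          1                 0                        1                  0               1           0
0  0  0  0        1          0          1                 1                        0                  1               1           0
The formula is true on 1 of the 16 rows.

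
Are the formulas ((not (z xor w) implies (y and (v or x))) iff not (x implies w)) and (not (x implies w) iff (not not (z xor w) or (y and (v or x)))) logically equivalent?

x | y | z | w | v | φ | ψ
- | - | - | - | - | - | -
T | T | T | T | T | F | F
T | T | T | T | F | F | F
T | T | T | F | T | T | T
T | T | T | F | F | T | T
T | T | F | T | T | F | F
T | T | F | T | F | F | F
T | T | F | F | T | T | T
T | T | F | F | F | T | T
T | F | T | T | T | T | T
T | F | T | T | F | T | T
T | F | T | F | T | T | T
T | F | T | F | F | T | T
T | F | F | T | T | F | F
T | F | F | T | F | F | F
T | F | F | F | T | F | F
T | F | F | F | F | F | F
F | T | T | T | T | F | F
F | T | T | T | F | T | T
F | T | T | F | T | F | F
F | T | T | F | F | F | F
F | T | F | T | T | F | F
F | T | F | T | F | F | F
F | T | F | F | T | F | F
F | T | F | F | F | T | T
F | F | T | T | T | T | T
F | F | T | T | F | T | T
F | F | T | F | T | F | F
F | F | T | F | F | F | F
F | F | F | T | T | F | F
F | F | F | T | F | F | F
F | F | F | F | T | T | T
F | F | F | F | F | T | T
The columns for φ and ψ agree on every row, so they are logically equivalent.

equivalent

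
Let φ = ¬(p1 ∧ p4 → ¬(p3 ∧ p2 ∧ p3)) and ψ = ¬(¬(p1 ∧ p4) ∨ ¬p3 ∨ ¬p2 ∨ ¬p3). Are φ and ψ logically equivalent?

equivalent

p1  p2  p3  p4  |  φ  ψ
T   T   T   T   |  T  T
T   T   T   F   |  F  F
T   T   F   T   |  F  F
T   T   F   F   |  F  F
T   F   T   T   |  F  F
T   F   T   F   |  F  F
T   F   F   T   |  F  F
T   F   F   F   |  F  F
F   T   T   T   |  F  F
F   T   T   F   |  F  F
F   T   F   T   |  F  F
F   T   F   F   |  F  F
F   F   T   T   |  F  F
F   F   T   F   |  F  F
F   F   F   T   |  F  F
F   F   F   F   |  F  F
The columns for φ and ψ agree on every row, so they are logically equivalent.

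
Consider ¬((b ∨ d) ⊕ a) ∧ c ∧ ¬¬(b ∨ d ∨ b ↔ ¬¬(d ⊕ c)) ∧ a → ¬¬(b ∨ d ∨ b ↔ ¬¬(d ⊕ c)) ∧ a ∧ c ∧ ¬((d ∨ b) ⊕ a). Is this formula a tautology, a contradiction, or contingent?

tautology

a  b  c  d  |  φ
T  T  T  T  |  T
T  T  T  F  |  T
T  T  F  T  |  T
T  T  F  F  |  T
T  F  T  T  |  T
T  F  T  F  |  T
T  F  F  T  |  T
T  F  F  F  |  T
F  T  T  T  |  T
F  T  T  F  |  T
F  T  F  T  |  T
F  T  F  F  |  T
F  F  T  T  |  T
F  F  T  F  |  T
F  F  F  T  |  T
F  F  F  F  |  T
Every row is T, so the formula is a tautology.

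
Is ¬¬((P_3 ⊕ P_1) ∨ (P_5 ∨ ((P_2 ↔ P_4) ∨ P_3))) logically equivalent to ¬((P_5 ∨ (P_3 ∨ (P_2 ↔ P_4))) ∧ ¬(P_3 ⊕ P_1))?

not equivalent

 P_1    P_2    P_3    P_4    P_5   |    φ      ψ  
 True   True   True   True   True  |   True  False
 True   True   True   True  False  |   True  False
 True   True   True  False   True  |   True  False
 True   True   True  False  False  |   True  False
 True   True  False   True   True  |   True   True
 True   True  False   True  False  |   True   True
 True   True  False  False   True  |   True   True
 True   True  False  False  False  |   True   True
 True  False   True   True   True  |   True  False
 True  False   True   True  False  |   True  False
 True  False   True  False   True  |   True  False
 True  False   True  False  False  |   True  False
 True  False  False   True   True  |   True   True
 True  False  False   True  False  |   True   True
 True  False  False  False   True  |   True   True
 True  False  False  False  False  |   True   True
False   True   True   True   True  |   True   True
False   True   True   True  False  |   True   True
False   True   True  False   True  |   True   True
False   True   True  False  False  |   True   True
False   True  False   True   True  |   True  False
False   True  False   True  False  |   True  False
False   True  False  False   True  |   True  False
False   True  False  False  False  |  False   True
False  False   True   True   True  |   True   True
False  False   True   True  False  |   True   True
False  False   True  False   True  |   True   True
False  False   True  False  False  |   True   True
False  False  False   True   True  |   True  False
False  False  False   True  False  |  False   True
False  False  False  False   True  |   True  False
False  False  False  False  False  |   True  False
The columns differ at P_1=True, P_2=True, P_3=True, P_4=True, P_5=True (φ=True, ψ=False), so they are not equivalent.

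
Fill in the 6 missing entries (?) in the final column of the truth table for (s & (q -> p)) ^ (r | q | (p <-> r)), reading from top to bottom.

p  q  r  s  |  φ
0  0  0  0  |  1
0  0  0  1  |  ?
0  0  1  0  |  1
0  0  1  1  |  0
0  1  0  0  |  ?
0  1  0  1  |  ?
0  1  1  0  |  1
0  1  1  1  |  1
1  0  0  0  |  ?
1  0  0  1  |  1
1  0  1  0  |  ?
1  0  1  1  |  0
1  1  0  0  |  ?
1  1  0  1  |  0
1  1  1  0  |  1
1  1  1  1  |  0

0, 1, 1, 0, 1, 1

Row p=0, q=0, r=0, s=1: (s & (q -> p)) = 1, (r | q | (p <-> r)) = 1, so the formula = 0.
Row p=0, q=1, r=0, s=0: (s & (q -> p)) = 0, (r | q | (p <-> r)) = 1, so the formula = 1.
Row p=0, q=1, r=0, s=1: (s & (q -> p)) = 0, (r | q | (p <-> r)) = 1, so the formula = 1.
Row p=1, q=0, r=0, s=0: (s & (q -> p)) = 0, (r | q | (p <-> r)) = 0, so the formula = 0.
Row p=1, q=0, r=1, s=0: (s & (q -> p)) = 0, (r | q | (p <-> r)) = 1, so the formula = 1.
Row p=1, q=1, r=0, s=0: (s & (q -> p)) = 0, (r | q | (p <-> r)) = 1, so the formula = 1.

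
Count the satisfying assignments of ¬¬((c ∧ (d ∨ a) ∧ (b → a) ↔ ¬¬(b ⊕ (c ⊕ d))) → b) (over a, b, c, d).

a | b | c | d || φ
F | F | F | F || F
F | F | F | T || T
F | F | T | F || T
F | F | T | T || T
F | T | F | F || T
F | T | F | T || T
F | T | T | F || T
F | T | T | T || T
T | F | F | F || F
T | F | F | T || T
T | F | T | F || F
T | F | T | T || T
T | T | F | F || T
T | T | F | T || T
T | T | T | F || T
T | T | T | T || T
The formula is true on 13 of the 16 rows.

13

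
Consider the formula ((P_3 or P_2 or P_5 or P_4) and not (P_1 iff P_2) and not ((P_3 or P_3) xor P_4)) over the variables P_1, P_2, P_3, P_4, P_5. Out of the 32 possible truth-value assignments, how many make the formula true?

P_1 | P_2 | P_3 | P_4 | P_5 | φ
--- | --- | --- | --- | --- | -
 1  |  1  |  1  |  1  |  1  | 0
 1  |  1  |  1  |  1  |  0  | 0
 1  |  1  |  1  |  0  |  1  | 0
 1  |  1  |  1  |  0  |  0  | 0
 1  |  1  |  0  |  1  |  1  | 0
 1  |  1  |  0  |  1  |  0  | 0
 1  |  1  |  0  |  0  |  1  | 0
 1  |  1  |  0  |  0  |  0  | 0
 1  |  0  |  1  |  1  |  1  | 1
 1  |  0  |  1  |  1  |  0  | 1
 1  |  0  |  1  |  0  |  1  | 0
 1  |  0  |  1  |  0  |  0  | 0
 1  |  0  |  0  |  1  |  1  | 0
 1  |  0  |  0  |  1  |  0  | 0
 1  |  0  |  0  |  0  |  1  | 1
 1  |  0  |  0  |  0  |  0  | 0
 0  |  1  |  1  |  1  |  1  | 1
 0  |  1  |  1  |  1  |  0  | 1
 0  |  1  |  1  |  0  |  1  | 0
 0  |  1  |  1  |  0  |  0  | 0
 0  |  1  |  0  |  1  |  1  | 0
 0  |  1  |  0  |  1  |  0  | 0
 0  |  1  |  0  |  0  |  1  | 1
 0  |  1  |  0  |  0  |  0  | 1
 0  |  0  |  1  |  1  |  1  | 0
 0  |  0  |  1  |  1  |  0  | 0
 0  |  0  |  1  |  0  |  1  | 0
 0  |  0  |  1  |  0  |  0  | 0
 0  |  0  |  0  |  1  |  1  | 0
 0  |  0  |  0  |  1  |  0  | 0
 0  |  0  |  0  |  0  |  1  | 0
 0  |  0  |  0  |  0  |  0  | 0
The formula is true on 7 of the 32 rows.

7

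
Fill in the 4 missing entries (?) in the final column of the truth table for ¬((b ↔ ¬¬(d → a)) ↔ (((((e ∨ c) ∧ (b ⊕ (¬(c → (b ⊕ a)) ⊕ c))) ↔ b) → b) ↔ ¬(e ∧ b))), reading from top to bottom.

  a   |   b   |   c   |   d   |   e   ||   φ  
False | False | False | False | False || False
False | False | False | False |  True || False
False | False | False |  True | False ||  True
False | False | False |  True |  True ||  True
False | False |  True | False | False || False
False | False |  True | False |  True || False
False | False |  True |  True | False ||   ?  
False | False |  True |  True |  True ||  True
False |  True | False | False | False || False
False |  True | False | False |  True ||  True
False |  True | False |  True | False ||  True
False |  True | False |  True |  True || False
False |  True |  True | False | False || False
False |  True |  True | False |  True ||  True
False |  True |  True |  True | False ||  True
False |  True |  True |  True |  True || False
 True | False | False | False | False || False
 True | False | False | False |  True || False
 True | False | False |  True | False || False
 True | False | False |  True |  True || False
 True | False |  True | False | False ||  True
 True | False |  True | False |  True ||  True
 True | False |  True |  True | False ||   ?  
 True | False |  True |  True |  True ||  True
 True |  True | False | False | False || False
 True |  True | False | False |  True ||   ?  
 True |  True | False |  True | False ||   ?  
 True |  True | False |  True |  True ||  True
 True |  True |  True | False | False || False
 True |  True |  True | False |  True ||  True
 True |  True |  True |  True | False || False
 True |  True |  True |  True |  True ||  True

True, True, True, False

Row 7: (b ↔ ¬¬(d → a)) = True, (((((e ∨ c) ∧ (b ⊕ (¬(c → (b ⊕ a)) ⊕ c))) ↔ b) → b) ↔ ¬(e ∧ b)) = False, ((b ↔ ¬¬(d → a)) ↔ (((((e ∨ c) ∧ (b ⊕ (¬(c → (b ⊕ a)) ⊕ c))) ↔ b) → b) ↔ ¬(e ∧ b))) = False, so the formula = True.
Row 23: (b ↔ ¬¬(d → a)) = False, (((((e ∨ c) ∧ (b ⊕ (¬(c → (b ⊕ a)) ⊕ c))) ↔ b) → b) ↔ ¬(e ∧ b)) = True, ((b ↔ ¬¬(d → a)) ↔ (((((e ∨ c) ∧ (b ⊕ (¬(c → (b ⊕ a)) ⊕ c))) ↔ b) → b) ↔ ¬(e ∧ b))) = False, so the formula = True.
Row 26: (b ↔ ¬¬(d → a)) = True, (((((e ∨ c) ∧ (b ⊕ (¬(c → (b ⊕ a)) ⊕ c))) ↔ b) → b) ↔ ¬(e ∧ b)) = False, ((b ↔ ¬¬(d → a)) ↔ (((((e ∨ c) ∧ (b ⊕ (¬(c → (b ⊕ a)) ⊕ c))) ↔ b) → b) ↔ ¬(e ∧ b))) = False, so the formula = True.
Row 27: (b ↔ ¬¬(d → a)) = True, (((((e ∨ c) ∧ (b ⊕ (¬(c → (b ⊕ a)) ⊕ c))) ↔ b) → b) ↔ ¬(e ∧ b)) = True, ((b ↔ ¬¬(d → a)) ↔ (((((e ∨ c) ∧ (b ⊕ (¬(c → (b ⊕ a)) ⊕ c))) ↔ b) → b) ↔ ¬(e ∧ b))) = True, so the formula = False.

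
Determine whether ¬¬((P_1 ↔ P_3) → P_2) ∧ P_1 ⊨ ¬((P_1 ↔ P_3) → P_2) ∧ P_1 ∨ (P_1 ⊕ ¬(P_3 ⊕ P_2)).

P_1  P_2  P_3  |  φ  ψ
 T    T    T   |  T  F
 T    T    F   |  T  T
 T    F    T   |  F  T
 T    F    F   |  T  F
 F    T    T   |  F  T
 F    T    F   |  F  F
 F    F    T   |  F  F
 F    F    F   |  F  T
At P_1=T, P_2=T, P_3=T we have φ true but ψ false, so φ does not entail ψ.

no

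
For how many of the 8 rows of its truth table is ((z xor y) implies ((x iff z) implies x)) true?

7

x  y  z  |  (z xor y)  (x iff z)  ((x iff z) implies x)  φ
T  T  T  |      F          T                T            T
T  T  F  |      T          F                T            T
T  F  T  |      T          T                T            T
T  F  F  |      F          F                T            T
F  T  T  |      F          F                T            T
F  T  F  |      T          T                F            F
F  F  T  |      T          F                T            T
F  F  F  |      F          T                F            T
The formula is true on 7 of the 8 rows.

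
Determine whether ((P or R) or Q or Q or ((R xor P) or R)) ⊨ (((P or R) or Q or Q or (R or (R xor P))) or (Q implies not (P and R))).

yes

P | Q | R | φ | ψ
- | - | - | - | -
T | T | T | T | T
T | T | F | T | T
T | F | T | T | T
T | F | F | T | T
F | T | T | T | T
F | T | F | T | T
F | F | T | T | T
F | F | F | F | T
In every row where φ is true, ψ is also true, so φ ⊨ ψ.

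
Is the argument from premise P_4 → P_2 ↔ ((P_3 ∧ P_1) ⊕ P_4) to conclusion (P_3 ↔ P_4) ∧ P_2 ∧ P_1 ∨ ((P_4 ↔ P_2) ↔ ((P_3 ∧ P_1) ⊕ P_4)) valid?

P_1 | P_2 | P_3 | P_4 || φ | ψ
 F  |  F  |  F  |  F  || F | F
 F  |  F  |  F  |  T  || F | F
 F  |  F  |  T  |  F  || F | F
 F  |  F  |  T  |  T  || F | F
 F  |  T  |  F  |  F  || F | T
 F  |  T  |  F  |  T  || T | T
 F  |  T  |  T  |  F  || F | T
 F  |  T  |  T  |  T  || T | T
 T  |  F  |  F  |  F  || F | F
 T  |  F  |  F  |  T  || F | F
 T  |  F  |  T  |  F  || T | T
 T  |  F  |  T  |  T  || T | T
 T  |  T  |  F  |  F  || F | T
 T  |  T  |  F  |  T  || T | T
 T  |  T  |  T  |  F  || T | F
 T  |  T  |  T  |  T  || F | T
At P_1=T, P_2=T, P_3=T, P_4=F we have φ true but ψ false, so φ does not entail ψ.

no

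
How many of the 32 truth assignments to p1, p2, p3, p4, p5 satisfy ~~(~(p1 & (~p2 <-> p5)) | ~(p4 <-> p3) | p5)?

p1 | p2 | p3 | p4 | p5 || φ
F  | F  | F  | F  | F  || T
F  | F  | F  | F  | T  || T
F  | F  | F  | T  | F  || T
F  | F  | F  | T  | T  || T
F  | F  | T  | F  | F  || T
F  | F  | T  | F  | T  || T
F  | F  | T  | T  | F  || T
F  | F  | T  | T  | T  || T
F  | T  | F  | F  | F  || T
F  | T  | F  | F  | T  || T
F  | T  | F  | T  | F  || T
F  | T  | F  | T  | T  || T
F  | T  | T  | F  | F  || T
F  | T  | T  | F  | T  || T
F  | T  | T  | T  | F  || T
F  | T  | T  | T  | T  || T
T  | F  | F  | F  | F  || T
T  | F  | F  | F  | T  || T
T  | F  | F  | T  | F  || T
T  | F  | F  | T  | T  || T
T  | F  | T  | F  | F  || T
T  | F  | T  | F  | T  || T
T  | F  | T  | T  | F  || T
T  | F  | T  | T  | T  || T
T  | T  | F  | F  | F  || F
T  | T  | F  | F  | T  || T
T  | T  | F  | T  | F  || T
T  | T  | F  | T  | T  || T
T  | T  | T  | F  | F  || T
T  | T  | T  | F  | T  || T
T  | T  | T  | T  | F  || F
T  | T  | T  | T  | T  || T
The formula is true on 30 of the 32 rows.

30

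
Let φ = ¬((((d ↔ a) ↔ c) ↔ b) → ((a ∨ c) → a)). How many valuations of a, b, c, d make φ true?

2

a | b | c | d || (d ↔ a) | ((d ↔ a) ↔ c) | (((d ↔ a) ↔ c) ↔ b) | (a ∨ c) | ((a ∨ c) → a) | φ
T | T | T | T ||    T    |       T       |          T          |    T    |       T       | F
T | T | T | F ||    F    |       F       |          F          |    T    |       T       | F
T | T | F | T ||    T    |       F       |          F          |    T    |       T       | F
T | T | F | F ||    F    |       T       |          T          |    T    |       T       | F
T | F | T | T ||    T    |       T       |          F          |    T    |       T       | F
T | F | T | F ||    F    |       F       |          T          |    T    |       T       | F
T | F | F | T ||    T    |       F       |          T          |    T    |       T       | F
T | F | F | F ||    F    |       T       |          F          |    T    |       T       | F
F | T | T | T ||    F    |       F       |          F          |    T    |       F       | F
F | T | T | F ||    T    |       T       |          T          |    T    |       F       | T
F | T | F | T ||    F    |       T       |          T          |    F    |       T       | F
F | T | F | F ||    T    |       F       |          F          |    F    |       T       | F
F | F | T | T ||    F    |       F       |          T          |    T    |       F       | T
F | F | T | F ||    T    |       T       |          F          |    T    |       F       | F
F | F | F | T ||    F    |       T       |          F          |    F    |       T       | F
F | F | F | F ||    T    |       F       |          T          |    F    |       T       | F
The formula is true on 2 of the 16 rows.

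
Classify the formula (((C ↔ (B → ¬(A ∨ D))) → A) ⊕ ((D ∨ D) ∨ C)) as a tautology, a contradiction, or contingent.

contingent

A  B  C  D  |  (A ∨ D)  ¬(A ∨ D)  (B → ¬(A ∨ D))  (C ↔ (B → ¬(A ∨ D)))  ((C ↔ (B → ¬(A ∨ D))) → A)  (D ∨ D)  ((D ∨ D) ∨ C)  φ
T  T  T  T  |     T        F            F                  F                        T                  T           T        F
T  T  T  F  |     T        F            F                  F                        T                  F           T        F
T  T  F  T  |     T        F            F                  T                        T                  T           T        F
T  T  F  F  |     T        F            F                  T                        T                  F           F        T
T  F  T  T  |     T        F            T                  T                        T                  T           T        F
T  F  T  F  |     T        F            T                  T                        T                  F           T        F
T  F  F  T  |     T        F            T                  F                        T                  T           T        F
T  F  F  F  |     T        F            T                  F                        T                  F           F        T
F  T  T  T  |     T        F            F                  F                        T                  T           T        F
F  T  T  F  |     F        T            T                  T                        F                  F           T        T
F  T  F  T  |     T        F            F                  T                        F                  T           T        T
F  T  F  F  |     F        T            T                  F                        T                  F           F        T
F  F  T  T  |     T        F            T                  T                        F                  T           T        T
F  F  T  F  |     F        T            T                  T                        F                  F           T        T
F  F  F  T  |     T        F            T                  F                        T                  T           T        F
F  F  F  F  |     F        T            T                  F                        T                  F           F        T
8 of 16 rows are T, so the formula is contingent.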